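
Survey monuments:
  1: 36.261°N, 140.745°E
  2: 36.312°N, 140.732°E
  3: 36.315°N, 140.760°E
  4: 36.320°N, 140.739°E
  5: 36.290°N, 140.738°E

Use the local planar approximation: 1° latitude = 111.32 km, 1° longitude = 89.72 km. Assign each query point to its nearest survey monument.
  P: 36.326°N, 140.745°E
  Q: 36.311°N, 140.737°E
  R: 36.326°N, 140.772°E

P→4; Q→2; R→3

P at 36.326°N, 140.745°E:
  1: 7.236 km
  2: 1.947 km
  3: 1.820 km
  4: 0.858 km
  5: 4.056 km
  → nearest: 4 (0.858 km)
Q at 36.311°N, 140.737°E:
  1: 5.612 km
  2: 0.462 km
  3: 2.111 km
  4: 1.018 km
  5: 2.339 km
  → nearest: 2 (0.462 km)
R at 36.326°N, 140.772°E:
  1: 7.631 km
  2: 3.913 km
  3: 1.631 km
  4: 3.035 km
  5: 5.036 km
  → nearest: 3 (1.631 km)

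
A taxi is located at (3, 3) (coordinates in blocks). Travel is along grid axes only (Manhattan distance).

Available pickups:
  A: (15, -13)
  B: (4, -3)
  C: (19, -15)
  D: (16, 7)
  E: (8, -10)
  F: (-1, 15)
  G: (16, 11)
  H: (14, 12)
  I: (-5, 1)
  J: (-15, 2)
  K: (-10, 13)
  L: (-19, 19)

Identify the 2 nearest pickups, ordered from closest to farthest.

B, I

Distances from (3, 3):
A: 28 blocks
B: 7 blocks
C: 34 blocks
D: 17 blocks
E: 18 blocks
F: 16 blocks
G: 21 blocks
H: 20 blocks
I: 10 blocks
J: 19 blocks
K: 23 blocks
L: 38 blocks
Sorted: B (7 blocks) < I (10 blocks) < F (16 blocks) < D (17 blocks) < …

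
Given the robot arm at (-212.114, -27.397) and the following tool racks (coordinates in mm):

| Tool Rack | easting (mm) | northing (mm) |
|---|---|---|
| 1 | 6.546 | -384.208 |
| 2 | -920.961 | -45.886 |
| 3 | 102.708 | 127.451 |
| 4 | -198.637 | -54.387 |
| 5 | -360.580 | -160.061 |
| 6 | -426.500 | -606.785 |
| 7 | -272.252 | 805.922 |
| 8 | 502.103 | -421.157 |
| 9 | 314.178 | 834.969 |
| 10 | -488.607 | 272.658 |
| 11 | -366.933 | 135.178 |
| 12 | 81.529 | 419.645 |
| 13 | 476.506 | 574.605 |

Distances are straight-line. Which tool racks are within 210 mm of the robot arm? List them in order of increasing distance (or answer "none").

Distances from (-212.114, -27.397):
1: 418.481 mm
2: 709.088 mm
3: 350.843 mm
4: 30.168 mm
5: 199.103 mm
6: 617.780 mm
7: 835.486 mm
8: 815.569 mm
9: 1010.276 mm
10: 408.021 mm
11: 224.498 mm
12: 534.858 mm
13: 914.661 mm
Threshold 210 mm: 4 (30.168 mm), 5 (199.103 mm) are within range.

4, 5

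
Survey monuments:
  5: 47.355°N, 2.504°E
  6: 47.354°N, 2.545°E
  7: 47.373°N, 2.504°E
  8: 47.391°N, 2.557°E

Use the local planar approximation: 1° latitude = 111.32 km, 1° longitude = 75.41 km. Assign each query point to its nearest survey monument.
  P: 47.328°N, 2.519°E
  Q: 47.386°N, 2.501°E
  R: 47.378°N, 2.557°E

P→5; Q→7; R→8

P at 47.328°N, 2.519°E:
  5: 3.211 km
  6: 3.496 km
  7: 5.136 km
  8: 7.576 km
  → nearest: 5 (3.211 km)
Q at 47.386°N, 2.501°E:
  5: 3.458 km
  6: 4.868 km
  7: 1.465 km
  8: 4.259 km
  → nearest: 7 (1.465 km)
R at 47.378°N, 2.557°E:
  5: 4.747 km
  6: 2.821 km
  7: 4.035 km
  8: 1.447 km
  → nearest: 8 (1.447 km)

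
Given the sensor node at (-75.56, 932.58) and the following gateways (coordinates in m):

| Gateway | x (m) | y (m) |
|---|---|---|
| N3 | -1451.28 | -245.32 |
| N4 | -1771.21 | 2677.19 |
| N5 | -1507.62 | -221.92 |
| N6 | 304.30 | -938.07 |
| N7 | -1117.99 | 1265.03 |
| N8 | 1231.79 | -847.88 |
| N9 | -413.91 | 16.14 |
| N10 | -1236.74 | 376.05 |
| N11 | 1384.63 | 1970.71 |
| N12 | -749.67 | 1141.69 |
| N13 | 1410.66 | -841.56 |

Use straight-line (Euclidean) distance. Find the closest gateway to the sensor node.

N12

Distances from (-75.56, 932.58):
N3: √((-1375.72)² + (-1177.90)²) = √(1892605.5184 + 1387448.4100) = 1811.09 m
N4: √((-1695.65)² + (1744.61)²) = √(2875228.9225 + 3043664.0521) = 2432.88 m
N5: √((-1432.06)² + (-1154.50)²) = √(2050795.8436 + 1332870.2500) = 1839.47 m
N6: √((379.86)² + (-1870.65)²) = √(144293.6196 + 3499331.4225) = 1908.83 m
N7: √((-1042.43)² + (332.45)²) = √(1086660.3049 + 110523.0025) = 1094.16 m
N8: √((1307.35)² + (-1780.46)²) = √(1709164.0225 + 3170037.8116) = 2208.89 m
N9: √((-338.35)² + (-916.44)²) = √(114480.7225 + 839862.2736) = 976.90 m
N10: √((-1161.18)² + (-556.53)²) = √(1348338.9924 + 309725.6409) = 1287.66 m
N11: √((1460.19)² + (1038.13)²) = √(2132154.8361 + 1077713.8969) = 1791.61 m
N12: √((-674.11)² + (209.11)²) = √(454424.2921 + 43726.9921) = 705.80 m
N13: √((1486.22)² + (-1774.14)²) = √(2208849.8884 + 3147572.7396) = 2314.39 m
Minimum: N12 at 705.80 m.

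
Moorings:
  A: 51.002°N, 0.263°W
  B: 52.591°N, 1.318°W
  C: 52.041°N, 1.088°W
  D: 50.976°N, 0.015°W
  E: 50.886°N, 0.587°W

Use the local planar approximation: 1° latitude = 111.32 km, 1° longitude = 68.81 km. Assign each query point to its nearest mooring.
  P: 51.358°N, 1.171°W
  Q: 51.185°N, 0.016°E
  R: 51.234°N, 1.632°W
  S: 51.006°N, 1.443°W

P at 51.358°N, 1.171°W:
  A: √((-0.356·111.32)² + (0.908·68.81)²) = √(1570.53056 + 3903.68542) = 73.988 km
  B: √((1.233·111.32)² + (-0.147·68.81)²) = √(18839.63778 + 102.31464) = 137.630 km
  C: √((0.683·111.32)² + (0.083·68.81)²) = √(5780.79812 + 32.61815) = 76.246 km
  D: √((-0.382·111.32)² + (1.156·68.81)²) = √(1808.31099 + 6327.30521) = 90.198 km
  E: √((-0.472·111.32)² + (0.584·68.81)²) = √(2760.77105 + 1614.83744) = 66.148 km
  → nearest: E (66.148 km)
Q at 51.185°N, 0.016°E:
  A: √((-0.183·111.32)² + (-0.279·68.81)²) = √(415.00046 + 368.56282) = 27.992 km
  B: √((1.406·111.32)² + (-1.334·68.81)²) = √(24497.23321 + 8425.87040) = 181.447 km
  C: √((0.856·111.32)² + (-1.104·68.81)²) = √(9080.16885 + 5770.86962) = 121.865 km
  D: √((-0.209·111.32)² + (-0.031·68.81)²) = √(541.30117 + 4.55016) = 23.363 km
  E: √((-0.299·111.32)² + (-0.603·68.81)²) = √(1107.86992 + 1721.62175) = 53.193 km
  → nearest: D (23.363 km)
R at 51.234°N, 1.632°W:
  A: √((-0.232·111.32)² + (1.369·68.81)²) = √(666.99467 + 8873.80768) = 97.677 km
  B: √((1.357·111.32)² + (0.314·68.81)²) = √(22819.49823 + 466.83393) = 152.599 km
  C: √((0.807·111.32)² + (0.544·68.81)²) = √(8070.37035 + 1401.20254) = 97.322 km
  D: √((-0.258·111.32)² + (1.617·68.81)²) = √(824.87057 + 12380.07157) = 114.913 km
  E: √((-0.348·111.32)² + (1.045·68.81)²) = √(1500.73801 + 5170.53755) = 81.678 km
  → nearest: E (81.678 km)
S at 51.006°N, 1.443°W:
  A: √((-0.004·111.32)² + (1.180·68.81)²) = √(0.19827 + 6592.75794) = 81.197 km
  B: √((1.585·111.32)² + (0.125·68.81)²) = √(31131.84994 + 73.98150) = 176.652 km
  C: √((1.035·111.32)² + (0.355·68.81)²) = √(13274.77274 + 596.70520) = 117.777 km
  D: √((-0.030·111.32)² + (1.428·68.81)²) = √(11.15293 + 9655.16123) = 98.317 km
  E: √((-0.120·111.32)² + (0.856·68.81)²) = √(178.44685 + 3469.37021) = 60.397 km
  → nearest: E (60.397 km)

P→E; Q→D; R→E; S→E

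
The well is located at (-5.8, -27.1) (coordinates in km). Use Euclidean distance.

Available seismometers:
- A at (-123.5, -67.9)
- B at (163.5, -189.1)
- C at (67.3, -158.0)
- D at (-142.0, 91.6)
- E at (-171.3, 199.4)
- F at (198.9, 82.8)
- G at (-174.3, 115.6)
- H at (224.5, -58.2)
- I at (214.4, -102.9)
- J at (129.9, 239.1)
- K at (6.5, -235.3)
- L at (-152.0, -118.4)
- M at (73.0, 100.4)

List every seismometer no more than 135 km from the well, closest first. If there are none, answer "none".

Distances from (-5.8, -27.1):
A: √((-117.7)² + (-40.8)²) = √(13853.2900 + 1664.6400) = 124.57 km
B: √((169.3)² + (-162.0)²) = √(28662.4900 + 26244.0000) = 234.32 km
C: √((73.1)² + (-130.9)²) = √(5343.6100 + 17134.8100) = 149.93 km
D: √((-136.2)² + (118.7)²) = √(18550.4400 + 14089.6900) = 180.67 km
E: √((-165.5)² + (226.5)²) = √(27390.2500 + 51302.2500) = 280.52 km
F: √((204.7)² + (109.9)²) = √(41902.0900 + 12078.0100) = 232.34 km
G: √((-168.5)² + (142.7)²) = √(28392.2500 + 20363.2900) = 220.81 km
H: √((230.3)² + (-31.1)²) = √(53038.0900 + 967.2100) = 232.39 km
I: √((220.2)² + (-75.8)²) = √(48488.0400 + 5745.6400) = 232.88 km
J: √((135.7)² + (266.2)²) = √(18414.4900 + 70862.4400) = 298.79 km
K: √((12.3)² + (-208.2)²) = √(151.2900 + 43347.2400) = 208.56 km
L: √((-146.2)² + (-91.3)²) = √(21374.4400 + 8335.6900) = 172.37 km
M: √((78.8)² + (127.5)²) = √(6209.4400 + 16256.2500) = 149.89 km
Threshold 135 km: A (124.57 km) is within range.

A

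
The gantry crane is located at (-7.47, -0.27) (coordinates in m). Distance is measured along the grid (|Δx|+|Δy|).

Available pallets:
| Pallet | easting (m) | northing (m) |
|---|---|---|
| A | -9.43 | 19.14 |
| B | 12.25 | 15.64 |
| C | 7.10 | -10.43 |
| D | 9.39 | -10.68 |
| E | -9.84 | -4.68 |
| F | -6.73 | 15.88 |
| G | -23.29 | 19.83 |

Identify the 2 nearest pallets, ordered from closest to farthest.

Distances from (-7.47, -0.27):
A: |-1.96| + |19.41| = 1.96 + 19.41 = 21.37 m
B: |19.72| + |15.91| = 19.72 + 15.91 = 35.63 m
C: |14.57| + |-10.16| = 14.57 + 10.16 = 24.73 m
D: |16.86| + |-10.41| = 16.86 + 10.41 = 27.27 m
E: |-2.37| + |-4.41| = 2.37 + 4.41 = 6.78 m
F: |0.74| + |16.15| = 0.74 + 16.15 = 16.89 m
G: |-15.82| + |20.10| = 15.82 + 20.10 = 35.92 m
Sorted: E (6.78 m) < F (16.89 m) < A (21.37 m) < C (24.73 m) < …

E, F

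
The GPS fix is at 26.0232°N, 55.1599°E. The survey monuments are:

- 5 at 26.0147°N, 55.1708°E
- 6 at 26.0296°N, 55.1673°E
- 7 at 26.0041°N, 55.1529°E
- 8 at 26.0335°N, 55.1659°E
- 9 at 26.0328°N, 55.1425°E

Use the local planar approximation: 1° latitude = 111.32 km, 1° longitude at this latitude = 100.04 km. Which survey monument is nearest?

Distances from 26.0232°N, 55.1599°E:
5: √((-0.0085·111.32)² + (0.0109·100.04)²) = √(0.895332 + 1.189051) = 1.4437 km
6: √((0.0064·111.32)² + (0.0074·100.04)²) = √(0.507582 + 0.548038) = 1.0274 km
7: √((-0.0191·111.32)² + (-0.0070·100.04)²) = √(4.520777 + 0.490392) = 2.2386 km
8: √((0.0103·111.32)² + (0.0060·100.04)²) = √(1.314682 + 0.360288) = 1.2942 km
9: √((0.0096·111.32)² + (-0.0174·100.04)²) = √(1.142060 + 3.030023) = 2.0426 km
Minimum: 6 at 1.0274 km.

6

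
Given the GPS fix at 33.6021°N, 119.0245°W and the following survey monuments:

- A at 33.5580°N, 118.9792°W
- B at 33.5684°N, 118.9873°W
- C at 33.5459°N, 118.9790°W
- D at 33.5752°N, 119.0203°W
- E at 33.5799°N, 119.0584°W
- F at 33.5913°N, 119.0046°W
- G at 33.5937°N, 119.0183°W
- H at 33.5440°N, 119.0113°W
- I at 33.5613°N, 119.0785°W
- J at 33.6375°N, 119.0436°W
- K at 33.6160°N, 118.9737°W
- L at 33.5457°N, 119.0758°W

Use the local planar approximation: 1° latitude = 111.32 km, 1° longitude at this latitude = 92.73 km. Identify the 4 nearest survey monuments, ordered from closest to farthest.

Distances from 33.6021°N, 119.0245°W:
A: √((-0.0441·111.32)² + (0.0453·92.73)²) = √(24.100362 + 17.645620) = 6.4611 km
B: √((-0.0337·111.32)² + (0.0372·92.73)²) = √(14.073632 + 11.899437) = 5.0964 km
C: √((-0.0562·111.32)² + (0.0455·92.73)²) = √(39.139838 + 17.801775) = 7.5460 km
D: √((-0.0269·111.32)² + (0.0042·92.73)²) = √(8.967078 + 0.151684) = 3.0197 km
E: √((-0.0222·111.32)² + (-0.0339·92.73)²) = √(6.107343 + 9.881888) = 3.9987 km
F: √((-0.0108·111.32)² + (0.0199·92.73)²) = √(1.445419 + 3.405232) = 2.2024 km
G: √((-0.0084·111.32)² + (0.0062·92.73)²) = √(0.874390 + 0.330540) = 1.0977 km
H: √((-0.0581·111.32)² + (0.0132·92.73)²) = √(41.831040 + 1.498264) = 6.5825 km
I: √((-0.0408·111.32)² + (-0.0540·92.73)²) = √(20.628456 + 25.074255) = 6.7604 km
J: √((0.0354·111.32)² + (-0.0191·92.73)²) = √(15.529337 + 3.136948) = 4.3204 km
K: √((0.0139·111.32)² + (0.0508·92.73)²) = √(2.394286 + 22.190544) = 4.9583 km
L: √((-0.0564·111.32)² + (-0.0513·92.73)²) = √(39.418909 + 22.629515) = 7.8771 km
Sorted: G (1.0977 km) < F (2.2024 km) < D (3.0197 km) < E (3.9987 km) < J (4.3204 km) < K (4.9583 km) < …

G, F, D, E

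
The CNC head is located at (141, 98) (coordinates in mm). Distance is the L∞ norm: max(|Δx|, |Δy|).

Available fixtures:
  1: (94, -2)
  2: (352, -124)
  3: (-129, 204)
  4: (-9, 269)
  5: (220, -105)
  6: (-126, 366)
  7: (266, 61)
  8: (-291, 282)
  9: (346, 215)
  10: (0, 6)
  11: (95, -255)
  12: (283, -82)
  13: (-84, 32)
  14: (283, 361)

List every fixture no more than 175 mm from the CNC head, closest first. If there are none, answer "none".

Distances from (141, 98):
1: max(|-47|, |-100|) = 100 mm
2: max(|211|, |-222|) = 222 mm
3: max(|-270|, |106|) = 270 mm
4: max(|-150|, |171|) = 171 mm
5: max(|79|, |-203|) = 203 mm
6: max(|-267|, |268|) = 268 mm
7: max(|125|, |-37|) = 125 mm
8: max(|-432|, |184|) = 432 mm
9: max(|205|, |117|) = 205 mm
10: max(|-141|, |-92|) = 141 mm
11: max(|-46|, |-353|) = 353 mm
12: max(|142|, |-180|) = 180 mm
13: max(|-225|, |-66|) = 225 mm
14: max(|142|, |263|) = 263 mm
Threshold 175 mm: 1 (100 mm), 7 (125 mm), 10 (141 mm), 4 (171 mm) are within range.

1, 7, 10, 4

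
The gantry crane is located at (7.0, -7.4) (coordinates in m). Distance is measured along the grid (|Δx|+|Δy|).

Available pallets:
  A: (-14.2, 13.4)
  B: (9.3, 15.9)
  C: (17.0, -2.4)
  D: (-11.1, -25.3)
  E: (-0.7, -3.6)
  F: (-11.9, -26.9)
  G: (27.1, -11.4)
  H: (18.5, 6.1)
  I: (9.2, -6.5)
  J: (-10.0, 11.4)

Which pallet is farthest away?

Distances from (7.0, -7.4):
A: |-21.2| + |20.8| = 21.2 + 20.8 = 42.0 m
B: |2.3| + |23.3| = 2.3 + 23.3 = 25.6 m
C: |10.0| + |5.0| = 10.0 + 5.0 = 15.0 m
D: |-18.1| + |-17.9| = 18.1 + 17.9 = 36.0 m
E: |-7.7| + |3.8| = 7.7 + 3.8 = 11.5 m
F: |-18.9| + |-19.5| = 18.9 + 19.5 = 38.4 m
G: |20.1| + |-4.0| = 20.1 + 4.0 = 24.1 m
H: |11.5| + |13.5| = 11.5 + 13.5 = 25.0 m
I: |2.2| + |0.9| = 2.2 + 0.9 = 3.1 m
J: |-17.0| + |18.8| = 17.0 + 18.8 = 35.8 m
Maximum: A at 42.0 m.

A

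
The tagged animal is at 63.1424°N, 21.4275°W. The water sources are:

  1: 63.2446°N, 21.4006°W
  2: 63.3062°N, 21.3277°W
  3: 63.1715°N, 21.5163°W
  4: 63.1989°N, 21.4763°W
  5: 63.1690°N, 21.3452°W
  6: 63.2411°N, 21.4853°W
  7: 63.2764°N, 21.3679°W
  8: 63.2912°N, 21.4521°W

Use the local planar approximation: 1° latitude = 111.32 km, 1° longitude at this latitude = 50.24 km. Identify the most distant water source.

2

Distances from 63.1424°N, 21.4275°W:
1: 11.4569 km
2: 18.9110 km
3: 5.5134 km
4: 6.7505 km
5: 5.0857 km
6: 11.3645 km
7: 15.2144 km
8: 16.6105 km
Maximum: 2 at 18.9110 km.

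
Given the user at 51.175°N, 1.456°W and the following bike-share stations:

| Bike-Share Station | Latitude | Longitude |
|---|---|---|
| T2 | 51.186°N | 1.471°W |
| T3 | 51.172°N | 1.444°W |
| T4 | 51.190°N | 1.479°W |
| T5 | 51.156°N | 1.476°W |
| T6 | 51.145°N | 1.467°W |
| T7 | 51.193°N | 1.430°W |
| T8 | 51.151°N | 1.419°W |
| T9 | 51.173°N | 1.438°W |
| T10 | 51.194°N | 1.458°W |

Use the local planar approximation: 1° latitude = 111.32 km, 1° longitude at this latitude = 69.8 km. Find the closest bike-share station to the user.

T3

Distances from 51.175°N, 1.456°W:
T2: √((0.011·111.32)² + (-0.015·69.8)²) = √(1.49945 + 1.09621) = 1.611 km
T3: √((-0.003·111.32)² + (0.012·69.8)²) = √(0.11153 + 0.70157) = 0.902 km
T4: √((0.015·111.32)² + (-0.023·69.8)²) = √(2.78823 + 2.57731) = 2.316 km
T5: √((-0.019·111.32)² + (-0.020·69.8)²) = √(4.47356 + 1.94882) = 2.534 km
T6: √((-0.030·111.32)² + (-0.011·69.8)²) = √(11.15293 + 0.58952) = 3.427 km
T7: √((0.018·111.32)² + (0.026·69.8)²) = √(4.01505 + 3.29350) = 2.703 km
T8: √((-0.024·111.32)² + (0.037·69.8)²) = √(7.13787 + 6.66982) = 3.716 km
T9: √((-0.002·111.32)² + (0.018·69.8)²) = √(0.04957 + 1.57854) = 1.276 km
T10: √((0.019·111.32)² + (-0.002·69.8)²) = √(4.47356 + 0.01949) = 2.120 km
Minimum: T3 at 0.902 km.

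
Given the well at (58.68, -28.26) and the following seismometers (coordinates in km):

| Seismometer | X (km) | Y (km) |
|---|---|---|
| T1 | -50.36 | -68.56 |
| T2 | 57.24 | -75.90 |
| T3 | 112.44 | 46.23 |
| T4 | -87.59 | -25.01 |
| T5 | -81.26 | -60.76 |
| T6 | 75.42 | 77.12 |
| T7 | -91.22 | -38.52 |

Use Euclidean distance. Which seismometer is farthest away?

T7

Distances from (58.68, -28.26):
T1: √((-109.04)² + (-40.30)²) = √(11889.7216 + 1624.0900) = 116.25 km
T2: √((-1.44)² + (-47.64)²) = √(2.0736 + 2269.5696) = 47.66 km
T3: √((53.76)² + (74.49)²) = √(2890.1376 + 5548.7601) = 91.86 km
T4: √((-146.27)² + (3.25)²) = √(21394.9129 + 10.5625) = 146.31 km
T5: √((-139.94)² + (-32.50)²) = √(19583.2036 + 1056.2500) = 143.66 km
T6: √((16.74)² + (105.38)²) = √(280.2276 + 11104.9444) = 106.70 km
T7: √((-149.90)² + (-10.26)²) = √(22470.0100 + 105.2676) = 150.25 km
Maximum: T7 at 150.25 km.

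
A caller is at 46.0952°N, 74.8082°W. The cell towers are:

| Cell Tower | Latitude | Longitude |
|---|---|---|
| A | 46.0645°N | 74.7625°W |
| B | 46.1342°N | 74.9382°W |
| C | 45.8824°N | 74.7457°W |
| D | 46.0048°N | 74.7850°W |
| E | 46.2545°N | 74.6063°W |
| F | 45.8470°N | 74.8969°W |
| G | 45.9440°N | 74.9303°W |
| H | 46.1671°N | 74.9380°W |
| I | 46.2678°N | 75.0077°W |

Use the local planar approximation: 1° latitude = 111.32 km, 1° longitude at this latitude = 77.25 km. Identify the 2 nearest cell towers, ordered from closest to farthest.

A, D

Distances from 46.0952°N, 74.8082°W:
A: √((-0.0307·111.32)² + (0.0457·77.25)²) = √(11.679470 + 12.463195) = 4.9135 km
B: √((0.0390·111.32)² + (-0.1300·77.25)²) = √(18.848449 + 100.851806) = 10.9408 km
C: √((-0.2128·111.32)² + (0.0625·77.25)²) = √(561.163794 + 23.310791) = 24.1759 km
D: √((-0.0904·111.32)² + (0.0232·77.25)²) = √(101.270570 + 3.211981) = 10.2217 km
E: √((0.1593·111.32)² + (0.2019·77.25)²) = √(314.469078 + 243.259390) = 23.6163 km
F: √((-0.2482·111.32)² + (-0.0887·77.25)²) = √(763.396122 + 46.950932) = 28.4666 km
G: √((-0.1512·111.32)² + (-0.1221·77.25)²) = √(283.302220 + 88.966868) = 19.2943 km
H: √((0.0719·111.32)² + (-0.1298·77.25)²) = √(64.062543 + 100.541732) = 12.8298 km
I: √((0.1726·111.32)² + (-0.1995·77.25)²) = √(369.171340 + 237.510479) = 24.6309 km
Sorted: A (4.9135 km) < D (10.2217 km) < B (10.9408 km) < H (12.8298 km) < …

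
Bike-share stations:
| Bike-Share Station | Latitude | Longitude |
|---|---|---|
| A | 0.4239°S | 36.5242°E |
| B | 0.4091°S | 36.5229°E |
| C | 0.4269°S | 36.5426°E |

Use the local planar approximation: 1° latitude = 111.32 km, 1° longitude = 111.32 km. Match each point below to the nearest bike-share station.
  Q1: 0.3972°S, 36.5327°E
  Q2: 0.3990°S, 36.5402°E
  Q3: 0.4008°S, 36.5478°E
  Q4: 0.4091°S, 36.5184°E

Q1→B; Q2→B; Q3→B; Q4→B

Q1 at 0.3972°S, 36.5327°E:
  A: 3.1192 km
  B: 1.7161 km
  C: 3.4850 km
  → nearest: B (1.7161 km)
Q2 at 0.3990°S, 36.5402°E:
  A: 3.2948 km
  B: 2.2300 km
  C: 3.1173 km
  → nearest: B (2.2300 km)
Q3 at 0.4008°S, 36.5478°E:
  A: 3.6762 km
  B: 2.9218 km
  C: 2.9626 km
  → nearest: B (2.9218 km)
Q4 at 0.4091°S, 36.5184°E:
  A: 1.7695 km
  B: 0.5009 km
  C: 3.3442 km
  → nearest: B (0.5009 km)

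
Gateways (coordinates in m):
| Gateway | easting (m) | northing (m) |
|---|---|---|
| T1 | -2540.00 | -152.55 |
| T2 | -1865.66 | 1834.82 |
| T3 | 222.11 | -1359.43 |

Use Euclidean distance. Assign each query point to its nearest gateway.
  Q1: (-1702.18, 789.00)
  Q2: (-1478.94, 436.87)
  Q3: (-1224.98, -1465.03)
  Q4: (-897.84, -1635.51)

Q1 at (-1702.18, 789.00):
  T1: √((-837.82)² + (-941.55)²) = √(701942.3524 + 886516.4025) = 1260.34 m
  T2: √((-163.48)² + (1045.82)²) = √(26725.7104 + 1093739.4724) = 1058.52 m
  T3: √((1924.29)² + (-2148.43)²) = √(3702892.0041 + 4615751.4649) = 2884.21 m
  → nearest: T2 (1058.52 m)
Q2 at (-1478.94, 436.87):
  T1: √((-1061.06)² + (-589.42)²) = √(1125848.3236 + 347415.9364) = 1213.78 m
  T2: √((-386.72)² + (1397.95)²) = √(149552.3584 + 1954264.2025) = 1450.45 m
  T3: √((1701.05)² + (-1796.30)²) = √(2893571.1025 + 3226693.6900) = 2473.92 m
  → nearest: T1 (1213.78 m)
Q3 at (-1224.98, -1465.03):
  T1: √((-1315.02)² + (1312.48)²) = √(1729277.6004 + 1722603.7504) = 1857.92 m
  T2: √((-640.68)² + (3299.85)²) = √(410470.8624 + 10889010.0225) = 3361.47 m
  T3: √((1447.09)² + (105.60)²) = √(2094069.4681 + 11151.3600) = 1450.94 m
  → nearest: T3 (1450.94 m)
Q4 at (-897.84, -1635.51):
  T1: √((-1642.16)² + (1482.96)²) = √(2696689.4656 + 2199170.3616) = 2212.66 m
  T2: √((-967.82)² + (3470.33)²) = √(936675.5524 + 12043190.3089) = 3602.76 m
  T3: √((1119.95)² + (276.08)²) = √(1254288.0025 + 76220.1664) = 1153.48 m
  → nearest: T3 (1153.48 m)

Q1→T2; Q2→T1; Q3→T3; Q4→T3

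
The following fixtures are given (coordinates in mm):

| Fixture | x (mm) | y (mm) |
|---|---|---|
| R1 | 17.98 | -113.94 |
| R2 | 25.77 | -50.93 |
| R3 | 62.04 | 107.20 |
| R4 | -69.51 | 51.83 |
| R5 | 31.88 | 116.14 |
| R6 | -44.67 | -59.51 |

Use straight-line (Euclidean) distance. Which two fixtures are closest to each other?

Pairwise distances:
R1–R2: √((7.79)² + (63.01)²) = √(60.6841 + 3970.2601) = 63.49 mm
R1–R3: √((44.06)² + (221.14)²) = √(1941.2836 + 48902.8996) = 225.49 mm
R1–R4: √((-87.49)² + (165.77)²) = √(7654.5001 + 27479.6929) = 187.44 mm
R1–R5: √((13.90)² + (230.08)²) = √(193.2100 + 52936.8064) = 230.50 mm
R1–R6: √((-62.65)² + (54.43)²) = √(3925.0225 + 2962.6249) = 82.99 mm
R2–R3: √((36.27)² + (158.13)²) = √(1315.5129 + 25005.0969) = 162.24 mm
R2–R4: √((-95.28)² + (102.76)²) = √(9078.2784 + 10559.6176) = 140.14 mm
R2–R5: √((6.11)² + (167.07)²) = √(37.3321 + 27912.3849) = 167.18 mm
R2–R6: √((-70.44)² + (-8.58)²) = √(4961.7936 + 73.6164) = 70.96 mm
R3–R4: √((-131.55)² + (-55.37)²) = √(17305.4025 + 3065.8369) = 142.73 mm
R3–R5: √((-30.16)² + (8.94)²) = √(909.6256 + 79.9236) = 31.46 mm
R3–R6: √((-106.71)² + (-166.71)²) = √(11387.0241 + 27792.2241) = 197.94 mm
R4–R5: √((101.39)² + (64.31)²) = √(10279.9321 + 4135.7761) = 120.07 mm
R4–R6: √((24.84)² + (-111.34)²) = √(617.0256 + 12396.5956) = 114.08 mm
R5–R6: √((-76.55)² + (-175.65)²) = √(5859.9025 + 30852.9225) = 191.61 mm
Closest pair: R3–R5 at 31.46 mm.

R3 and R5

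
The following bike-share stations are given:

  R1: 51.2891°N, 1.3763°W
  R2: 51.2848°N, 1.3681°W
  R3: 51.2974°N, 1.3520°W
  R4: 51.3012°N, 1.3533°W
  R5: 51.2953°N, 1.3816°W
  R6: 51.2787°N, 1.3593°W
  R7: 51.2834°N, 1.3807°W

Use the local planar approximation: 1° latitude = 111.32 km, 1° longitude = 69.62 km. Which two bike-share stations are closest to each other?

R3 and R4

Pairwise distances:
R1–R2: 0.7450 km
R1–R3: 1.9276 km
R1–R4: 2.0925 km
R1–R5: 0.7826 km
R1–R6: 1.6556 km
R1–R7: 0.7046 km
R2–R3: 1.7955 km
R2–R4: 2.0963 km
R2–R5: 1.4999 km
R2–R6: 0.9146 km
R2–R7: 0.8909 km
R3–R4: 0.4326 km
R3–R5: 2.0740 km
R3–R6: 2.1428 km
R3–R7: 2.5340 km
R4–R5: 2.0768 km
R4–R6: 2.5393 km
R4–R7: 2.7505 km
R5–R6: 2.4135 km
R5–R7: 1.3262 km
R6–R7: 1.5791 km
Closest pair: R3–R4 at 0.4326 km.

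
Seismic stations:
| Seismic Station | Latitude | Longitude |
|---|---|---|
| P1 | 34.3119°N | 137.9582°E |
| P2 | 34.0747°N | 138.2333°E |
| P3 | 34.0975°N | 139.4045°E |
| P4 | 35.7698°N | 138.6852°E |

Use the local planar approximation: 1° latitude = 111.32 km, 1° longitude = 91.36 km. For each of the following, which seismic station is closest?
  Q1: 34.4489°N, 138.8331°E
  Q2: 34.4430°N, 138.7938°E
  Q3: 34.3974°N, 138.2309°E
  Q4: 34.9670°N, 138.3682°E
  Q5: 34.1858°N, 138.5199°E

Q1→P3; Q2→P2; Q3→P1; Q4→P1; Q5→P2

Q1 at 34.4489°N, 138.8331°E:
  P1: 81.3728 km
  P2: 68.8332 km
  P3: 65.2332 km
  P4: 147.6621 km
  → nearest: P3 (65.2332 km)
Q2 at 34.4430°N, 138.7938°E:
  P1: 77.7229 km
  P2: 65.5981 km
  P3: 67.7656 km
  P4: 148.0322 km
  → nearest: P2 (65.5981 km)
Q3 at 34.3974°N, 138.2309°E:
  P1: 26.6700 km
  P2: 35.9236 km
  P3: 112.2974 km
  P4: 158.3131 km
  → nearest: P1 (26.6700 km)
Q4 at 34.9670°N, 138.3682°E:
  P1: 81.9831 km
  P2: 100.0925 km
  P3: 135.3974 km
  P4: 93.9432 km
  → nearest: P1 (81.9831 km)
Q5 at 34.1858°N, 138.5199°E:
  P1: 53.2022 km
  P2: 28.9577 km
  P3: 81.4126 km
  P4: 176.9764 km
  → nearest: P2 (28.9577 km)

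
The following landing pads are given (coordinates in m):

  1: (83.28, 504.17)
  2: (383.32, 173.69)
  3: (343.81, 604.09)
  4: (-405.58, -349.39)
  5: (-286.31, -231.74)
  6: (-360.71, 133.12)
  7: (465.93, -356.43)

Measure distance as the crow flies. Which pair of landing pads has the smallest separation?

Pairwise distances:
1–2: √((300.04)² + (-330.48)²) = √(90024.0016 + 109217.0304) = 446.36 m
1–3: √((260.53)² + (99.92)²) = √(67875.8809 + 9984.0064) = 279.03 m
1–4: √((-488.86)² + (-853.56)²) = √(238984.0996 + 728564.6736) = 983.64 m
1–5: √((-369.59)² + (-735.91)²) = √(136596.7681 + 541563.5281) = 823.50 m
1–6: √((-443.99)² + (-371.05)²) = √(197127.1201 + 137678.1025) = 578.62 m
1–7: √((382.65)² + (-860.60)²) = √(146421.0225 + 740632.3600) = 941.84 m
2–3: √((-39.51)² + (430.40)²) = √(1561.0401 + 185244.1600) = 432.21 m
2–4: √((-788.90)² + (-523.08)²) = √(622363.2100 + 273612.6864) = 946.56 m
2–5: √((-669.63)² + (-405.43)²) = √(448404.3369 + 164373.4849) = 782.80 m
2–6: √((-744.03)² + (-40.57)²) = √(553580.6409 + 1645.9249) = 745.14 m
2–7: √((82.61)² + (-530.12)²) = √(6824.4121 + 281027.2144) = 536.52 m
3–4: √((-749.39)² + (-953.48)²) = √(561585.3721 + 909124.1104) = 1212.73 m
3–5: √((-630.12)² + (-835.83)²) = √(397051.2144 + 698611.7889) = 1046.74 m
3–6: √((-704.52)² + (-470.97)²) = √(496348.4304 + 221812.7409) = 847.44 m
3–7: √((122.12)² + (-960.52)²) = √(14913.2944 + 922598.6704) = 968.25 m
4–5: √((119.27)² + (117.65)²) = √(14225.3329 + 13841.5225) = 167.53 m
4–6: √((44.87)² + (482.51)²) = √(2013.3169 + 232815.9001) = 484.59 m
4–7: √((871.51)² + (-7.04)²) = √(759529.6801 + 49.5616) = 871.54 m
5–6: √((-74.40)² + (364.86)²) = √(5535.3600 + 133122.8196) = 372.37 m
5–7: √((752.24)² + (-124.69)²) = √(565865.0176 + 15547.5961) = 762.50 m
6–7: √((826.64)² + (-489.55)²) = √(683333.6896 + 239659.2025) = 960.73 m
Closest pair: 4–5 at 167.53 m.

4 and 5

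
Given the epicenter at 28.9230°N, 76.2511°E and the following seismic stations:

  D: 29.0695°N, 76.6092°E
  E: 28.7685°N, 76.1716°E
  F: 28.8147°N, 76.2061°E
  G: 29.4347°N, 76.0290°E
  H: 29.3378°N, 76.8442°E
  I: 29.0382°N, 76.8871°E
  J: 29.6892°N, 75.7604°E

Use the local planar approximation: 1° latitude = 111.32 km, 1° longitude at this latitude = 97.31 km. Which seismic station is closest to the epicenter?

F

Distances from 28.9230°N, 76.2511°E:
D: √((0.1465·111.32)² + (0.3581·97.31)²) = √(265.963258 + 1214.293268) = 38.4741 km
E: √((-0.1545·111.32)² + (-0.0795·97.31)²) = √(295.803537 + 59.847939) = 18.8587 km
F: √((-0.1083·111.32)² + (-0.0450·97.31)²) = √(145.346075 + 19.175203) = 12.8266 km
G: √((0.5117·111.32)² + (-0.2221·97.31)²) = √(3244.720026 + 467.102361) = 60.9247 km
H: √((0.4148·111.32)² + (0.5931·97.31)²) = √(2132.180125 + 3330.970551) = 73.9131 km
I: √((0.1152·111.32)² + (0.6360·97.31)²) = √(164.456617 + 3830.268126) = 63.2038 km
J: √((0.7662·111.32)² + (-0.4907·97.31)²) = √(7274.961354 + 2280.064124) = 97.7498 km
Minimum: F at 12.8266 km.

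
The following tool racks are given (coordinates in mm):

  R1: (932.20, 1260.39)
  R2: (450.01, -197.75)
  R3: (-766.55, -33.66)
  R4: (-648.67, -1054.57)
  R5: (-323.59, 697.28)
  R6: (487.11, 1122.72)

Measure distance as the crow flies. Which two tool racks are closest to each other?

R1 and R6

Pairwise distances:
R1–R2: √((-482.19)² + (-1458.14)²) = √(232507.1961 + 2126172.2596) = 1535.80 mm
R1–R3: √((-1698.75)² + (-1294.05)²) = √(2885751.5625 + 1674565.4025) = 2135.49 mm
R1–R4: √((-1580.87)² + (-2314.96)²) = √(2499149.9569 + 5359039.8016) = 2803.25 mm
R1–R5: √((-1255.79)² + (-563.11)²) = √(1577008.5241 + 317092.8721) = 1376.26 mm
R1–R6: √((-445.09)² + (-137.67)²) = √(198105.1081 + 18953.0289) = 465.89 mm
R2–R3: √((-1216.56)² + (164.09)²) = √(1480018.2336 + 26925.5281) = 1227.58 mm
R2–R4: √((-1098.68)² + (-856.82)²) = √(1207097.7424 + 734140.5124) = 1393.28 mm
R2–R5: √((-773.60)² + (895.03)²) = √(598456.9600 + 801078.7009) = 1183.02 mm
R2–R6: √((37.10)² + (1320.47)²) = √(1376.4100 + 1743641.0209) = 1320.99 mm
R3–R4: √((117.88)² + (-1020.91)²) = √(13895.6944 + 1042257.2281) = 1027.69 mm
R3–R5: √((442.96)² + (730.94)²) = √(196213.5616 + 534273.2836) = 854.69 mm
R3–R6: √((1253.66)² + (1156.38)²) = √(1571663.3956 + 1337214.7044) = 1705.54 mm
R4–R5: √((325.08)² + (1751.85)²) = √(105677.0064 + 3068978.4225) = 1781.76 mm
R4–R6: √((1135.78)² + (2177.29)²) = √(1289996.2084 + 4740591.7441) = 2455.73 mm
R5–R6: √((810.70)² + (425.44)²) = √(657234.4900 + 180999.1936) = 915.55 mm
Closest pair: R1–R6 at 465.89 mm.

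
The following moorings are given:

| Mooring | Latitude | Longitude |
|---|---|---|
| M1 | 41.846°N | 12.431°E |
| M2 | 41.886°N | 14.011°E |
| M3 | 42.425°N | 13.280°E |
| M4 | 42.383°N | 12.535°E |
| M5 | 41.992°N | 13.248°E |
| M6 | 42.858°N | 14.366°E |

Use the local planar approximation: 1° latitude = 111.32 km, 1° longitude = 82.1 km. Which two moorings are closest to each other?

M3 and M5

Pairwise distances:
M1–M2: 129.794 km
M1–M3: 94.936 km
M1–M4: 60.386 km
M1–M5: 69.017 km
M1–M6: 194.754 km
M2–M3: 84.865 km
M2–M4: 133.212 km
M2–M5: 63.744 km
M2–M6: 112.060 km
M3–M4: 61.343 km
M3–M5: 48.273 km
M3–M6: 101.356 km
M4–M5: 72.946 km
M4–M6: 159.354 km
M5–M6: 133.111 km
Closest pair: M3–M5 at 48.273 km.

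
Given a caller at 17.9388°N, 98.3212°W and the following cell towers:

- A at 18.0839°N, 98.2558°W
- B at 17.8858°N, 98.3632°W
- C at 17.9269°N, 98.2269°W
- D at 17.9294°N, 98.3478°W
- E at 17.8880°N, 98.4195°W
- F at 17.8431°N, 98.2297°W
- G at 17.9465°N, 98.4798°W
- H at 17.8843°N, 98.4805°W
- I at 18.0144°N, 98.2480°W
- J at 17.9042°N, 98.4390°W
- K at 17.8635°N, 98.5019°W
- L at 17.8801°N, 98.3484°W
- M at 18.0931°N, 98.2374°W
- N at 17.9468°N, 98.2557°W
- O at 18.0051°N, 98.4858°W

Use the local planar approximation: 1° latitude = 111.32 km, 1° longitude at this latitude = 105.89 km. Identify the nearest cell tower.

Distances from 17.9388°N, 98.3212°W:
A: √((0.1451·111.32)² + (0.0654·105.89)²) = √(260.904290 + 47.958478) = 17.5745 km
B: √((-0.0530·111.32)² + (-0.0420·105.89)²) = √(34.809528 + 19.779189) = 7.3884 km
C: √((-0.0119·111.32)² + (0.0943·105.89)²) = √(1.754851 + 99.708752) = 10.0729 km
D: √((-0.0094·111.32)² + (-0.0266·105.89)²) = √(1.094970 + 7.933652) = 3.0048 km
E: √((-0.0508·111.32)² + (-0.0983·105.89)²) = √(31.979658 + 108.347010) = 11.8460 km
F: √((-0.0957·111.32)² + (0.0915·105.89)²) = √(113.493312 + 93.875461) = 14.4003 km
G: √((0.0077·111.32)² + (-0.1586·105.89)²) = √(0.734730 + 282.043609) = 16.8160 km
H: √((-0.0545·111.32)² + (-0.1593·105.89)²) = √(36.807761 + 284.538769) = 17.9261 km
I: √((0.0756·111.32)² + (0.0732·105.89)²) = √(70.825555 + 60.080295) = 11.4414 km
J: √((-0.0346·111.32)² + (-0.1178·105.89)²) = √(14.835377 + 155.596734) = 13.0550 km
K: √((-0.0753·111.32)² + (-0.1807·105.89)²) = √(70.264563 + 366.122317) = 20.8899 km
L: √((-0.0587·111.32)² + (-0.0272·105.89)²) = √(42.699481 + 8.295598) = 7.1411 km
M: √((0.1543·111.32)² + (0.0838·105.89)²) = √(295.038198 + 78.740458) = 19.3334 km
N: √((0.0080·111.32)² + (0.0655·105.89)²) = √(0.793097 + 48.105252) = 6.9927 km
O: √((0.0663·111.32)² + (-0.1646·105.89)²) = √(54.472016 + 303.787261) = 18.9277 km
Minimum: D at 3.0048 km.

D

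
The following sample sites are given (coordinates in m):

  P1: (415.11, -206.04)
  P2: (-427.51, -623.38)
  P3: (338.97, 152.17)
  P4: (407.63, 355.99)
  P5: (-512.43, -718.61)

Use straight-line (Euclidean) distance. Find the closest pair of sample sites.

P2 and P5

Pairwise distances:
P1–P2: √((-842.62)² + (-417.34)²) = √(710008.4644 + 174172.6756) = 940.31 m
P1–P3: √((-76.14)² + (358.21)²) = √(5797.2996 + 128314.4041) = 366.21 m
P1–P4: √((-7.48)² + (562.03)²) = √(55.9504 + 315877.7209) = 562.08 m
P1–P5: √((-927.54)² + (-512.57)²) = √(860330.4516 + 262728.0049) = 1059.74 m
P2–P3: √((766.48)² + (775.55)²) = √(587491.5904 + 601477.8025) = 1090.40 m
P2–P4: √((835.14)² + (979.37)²) = √(697458.8196 + 959165.5969) = 1287.10 m
P2–P5: √((-84.92)² + (-95.23)²) = √(7211.4064 + 9068.7529) = 127.59 m
P3–P4: √((68.66)² + (203.82)²) = √(4714.1956 + 41542.5924) = 215.07 m
P3–P5: √((-851.40)² + (-870.78)²) = √(724881.9600 + 758257.8084) = 1217.84 m
P4–P5: √((-920.06)² + (-1074.60)²) = √(846510.4036 + 1154765.1600) = 1414.66 m
Closest pair: P2–P5 at 127.59 m.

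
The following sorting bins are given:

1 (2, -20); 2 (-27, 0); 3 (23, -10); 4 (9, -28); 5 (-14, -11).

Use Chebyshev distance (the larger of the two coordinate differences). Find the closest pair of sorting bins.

1 and 4

Pairwise distances:
1–2: max(|-29|, |20|) = 29
1–3: max(|21|, |10|) = 21
1–4: max(|7|, |-8|) = 8
1–5: max(|-16|, |9|) = 16
2–3: max(|50|, |-10|) = 50
2–4: max(|36|, |-28|) = 36
2–5: max(|13|, |-11|) = 13
3–4: max(|-14|, |-18|) = 18
3–5: max(|-37|, |-1|) = 37
4–5: max(|-23|, |17|) = 23
Closest pair: 1–4 at 8.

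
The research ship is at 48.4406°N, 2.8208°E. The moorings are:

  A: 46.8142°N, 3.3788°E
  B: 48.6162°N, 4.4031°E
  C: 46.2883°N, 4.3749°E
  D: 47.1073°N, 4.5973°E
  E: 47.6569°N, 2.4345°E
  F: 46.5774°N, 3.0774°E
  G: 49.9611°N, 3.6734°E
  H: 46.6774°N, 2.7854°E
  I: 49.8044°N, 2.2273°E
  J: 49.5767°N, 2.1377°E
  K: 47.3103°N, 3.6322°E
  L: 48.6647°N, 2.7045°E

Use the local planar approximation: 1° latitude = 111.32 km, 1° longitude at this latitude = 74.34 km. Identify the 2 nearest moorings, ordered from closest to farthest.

L, E

Distances from 48.4406°N, 2.8208°E:
A: √((-1.6264·111.32)² + (0.5580·74.34)²) = √(32779.409562 + 1720.733094) = 185.7421 km
B: √((0.1756·111.32)² + (1.5823·74.34)²) = √(382.116172 + 13836.389201) = 119.2414 km
C: √((-2.1523·111.32)² + (1.5541·74.34)²) = √(57405.302087 + 13347.595425) = 265.9942 km
D: √((-1.3333·111.32)² + (1.7765·74.34)²) = √(22029.373868 + 17441.166866) = 198.6719 km
E: √((-0.7837·111.32)² + (-0.3863·74.34)²) = √(7611.076531 + 824.697219) = 91.8465 km
F: √((-1.8632·111.32)² + (0.2566·74.34)²) = √(43019.498806 + 363.880194) = 208.2868 km
G: √((1.5205·111.32)² + (0.8526·74.34)²) = √(28649.644955 + 4017.313925) = 180.7400 km
H: √((-1.7632·111.32)² + (-0.0354·74.34)²) = √(38525.612286 + 6.925508) = 196.2971 km
I: √((1.3638·111.32)² + (-0.5935·74.34)²) = √(23048.770709 + 1946.644110) = 158.0994 km
J: √((1.1361·111.32)² + (-0.6831·74.34)²) = √(15994.825817 + 2578.776383) = 136.2850 km
K: √((-1.1303·111.32)² + (0.8114·74.34)²) = √(15831.929618 + 3638.439185) = 139.5363 km
L: √((0.2241·111.32)² + (-0.1163·74.34)²) = √(622.343429 + 74.748855) = 26.4025 km
Sorted: L (26.4025 km) < E (91.8465 km) < B (119.2414 km) < J (136.2850 km) < …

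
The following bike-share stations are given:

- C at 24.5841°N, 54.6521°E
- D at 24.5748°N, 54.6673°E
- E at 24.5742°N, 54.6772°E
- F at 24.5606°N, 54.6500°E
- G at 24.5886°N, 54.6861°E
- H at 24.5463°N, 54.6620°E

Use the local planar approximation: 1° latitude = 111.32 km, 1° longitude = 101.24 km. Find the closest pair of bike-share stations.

Pairwise distances:
C–D: √((-0.0093·111.32)² + (0.0152·101.24)²) = √(1.071796 + 2.368053) = 1.8547 km
C–E: √((-0.0099·111.32)² + (0.0251·101.24)²) = √(1.214554 + 6.457311) = 2.7698 km
C–F: √((-0.0235·111.32)² + (-0.0021·101.24)²) = √(6.843561 + 0.045200) = 2.6246 km
C–G: √((0.0045·111.32)² + (0.0340·101.24)²) = √(0.250941 + 11.848465) = 3.4784 km
C–H: √((-0.0378·111.32)² + (0.0099·101.24)²) = √(17.706389 + 1.004557) = 4.3256 km
D–E: √((-0.0006·111.32)² + (0.0099·101.24)²) = √(0.004461 + 1.004557) = 1.0045 km
D–F: √((-0.0142·111.32)² + (-0.0173·101.24)²) = √(2.498752 + 3.067584) = 2.3593 km
D–G: √((0.0138·111.32)² + (0.0188·101.24)²) = √(2.359960 + 3.622597) = 2.4459 km
D–H: √((-0.0285·111.32)² + (-0.0053·101.24)²) = √(10.065518 + 0.287910) = 3.2177 km
E–F: √((-0.0136·111.32)² + (-0.0272·101.24)²) = √(2.292051 + 7.583018) = 3.1425 km
E–G: √((0.0144·111.32)² + (0.0089·101.24)²) = √(2.569635 + 0.811866) = 1.8389 km
E–H: √((-0.0279·111.32)² + (-0.0152·101.24)²) = √(9.646168 + 2.368053) = 3.4662 km
F–G: √((0.0280·111.32)² + (0.0361·101.24)²) = √(9.715440 + 13.357300) = 4.8034 km
F–H: √((-0.0143·111.32)² + (0.0120·101.24)²) = √(2.534069 + 1.475933) = 2.0025 km
G–H: √((-0.0423·111.32)² + (-0.0241·101.24)²) = √(22.173136 + 5.953034) = 5.3034 km
Closest pair: D–E at 1.0045 km.

D and E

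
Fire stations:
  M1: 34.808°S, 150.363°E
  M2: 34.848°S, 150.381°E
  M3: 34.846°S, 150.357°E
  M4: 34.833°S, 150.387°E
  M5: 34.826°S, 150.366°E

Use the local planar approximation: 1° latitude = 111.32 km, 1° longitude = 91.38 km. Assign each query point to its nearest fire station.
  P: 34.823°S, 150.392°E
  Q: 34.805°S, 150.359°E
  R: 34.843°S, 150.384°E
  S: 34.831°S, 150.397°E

P→M4; Q→M1; R→M2; S→M4

P at 34.823°S, 150.392°E:
  M1: √((0.015·111.32)² + (-0.029·91.38)²) = √(2.78823 + 7.02261) = 3.132 km
  M2: √((-0.025·111.32)² + (-0.011·91.38)²) = √(7.74509 + 1.01039) = 2.959 km
  M3: √((-0.023·111.32)² + (-0.035·91.38)²) = √(6.55544 + 10.22912) = 4.097 km
  M4: √((-0.010·111.32)² + (-0.005·91.38)²) = √(1.23921 + 0.20876) = 1.203 km
  M5: √((-0.003·111.32)² + (-0.026·91.38)²) = √(0.11153 + 5.64481) = 2.399 km
  → nearest: M4 (1.203 km)
Q at 34.805°S, 150.359°E:
  M1: √((-0.003·111.32)² + (0.004·91.38)²) = √(0.11153 + 0.13360) = 0.495 km
  M2: √((-0.043·111.32)² + (0.022·91.38)²) = √(22.91307 + 4.04155) = 5.192 km
  M3: √((-0.041·111.32)² + (-0.002·91.38)²) = √(20.83119 + 0.03340) = 4.568 km
  M4: √((-0.028·111.32)² + (0.028·91.38)²) = √(9.71544 + 6.54664) = 4.033 km
  M5: √((-0.021·111.32)² + (0.007·91.38)²) = √(5.46493 + 0.40916) = 2.424 km
  → nearest: M1 (0.495 km)
R at 34.843°S, 150.384°E:
  M1: √((0.035·111.32)² + (-0.021·91.38)²) = √(15.18037 + 3.68248) = 4.343 km
  M2: √((-0.005·111.32)² + (-0.003·91.38)²) = √(0.30980 + 0.07515) = 0.620 km
  M3: √((-0.003·111.32)² + (-0.027·91.38)²) = √(0.11153 + 6.08737) = 2.490 km
  M4: √((0.010·111.32)² + (0.003·91.38)²) = √(1.23921 + 0.07515) = 1.146 km
  M5: √((0.017·111.32)² + (-0.018·91.38)²) = √(3.58133 + 2.70550) = 2.507 km
  → nearest: M2 (0.620 km)
S at 34.831°S, 150.397°E:
  M1: √((0.023·111.32)² + (-0.034·91.38)²) = √(6.55544 + 9.65295) = 4.026 km
  M2: √((-0.017·111.32)² + (-0.016·91.38)²) = √(3.58133 + 2.13768) = 2.391 km
  M3: √((-0.015·111.32)² + (-0.040·91.38)²) = √(2.78823 + 13.36049) = 4.019 km
  M4: √((-0.002·111.32)² + (-0.010·91.38)²) = √(0.04957 + 0.83503) = 0.941 km
  M5: √((0.005·111.32)² + (-0.031·91.38)²) = √(0.30980 + 8.02464) = 2.887 km
  → nearest: M4 (0.941 km)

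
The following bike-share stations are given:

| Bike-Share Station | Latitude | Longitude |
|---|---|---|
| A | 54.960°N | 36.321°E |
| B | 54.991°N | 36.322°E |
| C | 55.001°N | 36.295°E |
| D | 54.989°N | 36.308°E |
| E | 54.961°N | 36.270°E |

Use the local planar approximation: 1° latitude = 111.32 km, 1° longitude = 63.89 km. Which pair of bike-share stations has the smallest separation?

B and D

Pairwise distances:
A–B: 3.452 km
A–C: 4.857 km
A–D: 3.333 km
A–E: 3.260 km
B–C: 2.053 km
B–D: 0.922 km
B–E: 4.711 km
C–D: 1.573 km
C–E: 4.731 km
D–E: 3.951 km
Closest pair: B–D at 0.922 km.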